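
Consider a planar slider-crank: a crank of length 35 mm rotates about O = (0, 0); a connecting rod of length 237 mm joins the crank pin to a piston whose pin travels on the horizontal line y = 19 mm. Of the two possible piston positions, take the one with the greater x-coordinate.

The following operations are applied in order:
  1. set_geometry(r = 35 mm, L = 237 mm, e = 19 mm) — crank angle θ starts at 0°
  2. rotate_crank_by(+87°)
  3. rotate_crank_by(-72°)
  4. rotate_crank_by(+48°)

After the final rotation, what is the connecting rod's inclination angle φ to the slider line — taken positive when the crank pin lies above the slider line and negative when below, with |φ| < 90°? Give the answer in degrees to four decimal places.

2.9471

set_geometry: r = 35 mm, L = 237 mm, e = 19 mm; θ ← 0°
rotate_crank_by(+87°): θ ← 0° +87° = 87°
rotate_crank_by(-72°): θ ← 87° -72° = 15°
rotate_crank_by(+48°): θ ← 15° +48° = 63°
crank pin P = (r cos θ, r sin θ) = (15.889667, 31.185228)
h = r sin θ − e = 31.185228 − 19 = 12.185228
sin φ = h / L = 12.185228 / 237 = 0.05141447
φ = arcsin(0.05141447) = 2.947131°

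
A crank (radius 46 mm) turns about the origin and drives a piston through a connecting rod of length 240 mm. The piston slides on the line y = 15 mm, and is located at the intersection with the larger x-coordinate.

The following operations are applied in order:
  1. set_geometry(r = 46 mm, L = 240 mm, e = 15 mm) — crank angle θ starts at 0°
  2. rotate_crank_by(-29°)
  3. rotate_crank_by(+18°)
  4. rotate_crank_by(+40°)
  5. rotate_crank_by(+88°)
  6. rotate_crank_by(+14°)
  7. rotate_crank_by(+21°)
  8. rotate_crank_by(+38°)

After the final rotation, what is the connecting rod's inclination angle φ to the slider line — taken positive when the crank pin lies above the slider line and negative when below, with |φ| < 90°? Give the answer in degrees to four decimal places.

-5.4964

set_geometry: r = 46 mm, L = 240 mm, e = 15 mm; θ ← 0°
rotate_crank_by(-29°): θ ← 0° -29° = -29°
rotate_crank_by(+18°): θ ← -29° +18° = -11°
rotate_crank_by(+40°): θ ← -11° +40° = 29°
rotate_crank_by(+88°): θ ← 29° +88° = 117°
rotate_crank_by(+14°): θ ← 117° +14° = 131°
rotate_crank_by(+21°): θ ← 131° +21° = 152°
rotate_crank_by(+38°): θ ← 152° +38° = 190°
crank pin P = (r cos θ, r sin θ) = (-45.301157, -7.987816)
h = r sin θ − e = -7.987816 − 15 = -22.987816
sin φ = h / L = -22.987816 / 240 = -0.09578257
φ = arcsin(-0.09578257) = -5.496363°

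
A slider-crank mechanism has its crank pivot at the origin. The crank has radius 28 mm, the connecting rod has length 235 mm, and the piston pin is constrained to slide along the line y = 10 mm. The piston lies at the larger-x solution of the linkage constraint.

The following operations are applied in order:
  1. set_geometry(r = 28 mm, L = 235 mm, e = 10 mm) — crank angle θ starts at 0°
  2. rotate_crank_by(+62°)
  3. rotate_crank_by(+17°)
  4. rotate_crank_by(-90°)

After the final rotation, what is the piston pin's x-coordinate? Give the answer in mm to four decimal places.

261.9842

set_geometry: r = 28 mm, L = 235 mm, e = 10 mm; θ ← 0°
rotate_crank_by(+62°): θ ← 0° +62° = 62°
rotate_crank_by(+17°): θ ← 62° +17° = 79°
rotate_crank_by(-90°): θ ← 79° -90° = -11°
crank pin P = (r cos θ, r sin θ) = (27.485561, -5.342652)
h = r sin θ − e = -5.342652 − 10 = -15.342652
x = r cos θ + √(L² − h²) = 27.485561 + √(55225.0 − 235.3970) = 27.485561 + 234.498621 = 261.984182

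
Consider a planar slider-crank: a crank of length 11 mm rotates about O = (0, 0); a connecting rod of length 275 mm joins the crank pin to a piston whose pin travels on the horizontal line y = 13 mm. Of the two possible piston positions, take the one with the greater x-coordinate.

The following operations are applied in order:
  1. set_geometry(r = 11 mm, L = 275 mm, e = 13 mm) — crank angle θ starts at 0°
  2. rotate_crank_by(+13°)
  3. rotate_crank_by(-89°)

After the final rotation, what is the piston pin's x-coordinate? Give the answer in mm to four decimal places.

set_geometry: r = 11 mm, L = 275 mm, e = 13 mm; θ ← 0°
rotate_crank_by(+13°): θ ← 0° +13° = 13°
rotate_crank_by(-89°): θ ← 13° -89° = -76°
crank pin P = (r cos θ, r sin θ) = (2.661141, -10.673253)
h = r sin θ − e = -10.673253 − 13 = -23.673253
x = r cos θ + √(L² − h²) = 2.661141 + √(75625.0 − 560.4229) = 2.661141 + 273.979154 = 276.640295

276.6403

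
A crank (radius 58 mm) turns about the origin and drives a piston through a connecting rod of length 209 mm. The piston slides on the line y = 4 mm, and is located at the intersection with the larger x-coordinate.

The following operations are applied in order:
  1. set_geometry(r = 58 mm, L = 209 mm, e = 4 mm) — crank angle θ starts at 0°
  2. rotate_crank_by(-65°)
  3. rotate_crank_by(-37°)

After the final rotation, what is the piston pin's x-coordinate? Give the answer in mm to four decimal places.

set_geometry: r = 58 mm, L = 209 mm, e = 4 mm; θ ← 0°
rotate_crank_by(-65°): θ ← 0° -65° = -65°
rotate_crank_by(-37°): θ ← -65° -37° = -102°
crank pin P = (r cos θ, r sin θ) = (-12.058878, -56.732561)
h = r sin θ − e = -56.732561 − 4 = -60.732561
x = r cos θ + √(L² − h²) = -12.058878 + √(43681.0 − 3688.4439) = -12.058878 + 199.981389 = 187.922511

187.9225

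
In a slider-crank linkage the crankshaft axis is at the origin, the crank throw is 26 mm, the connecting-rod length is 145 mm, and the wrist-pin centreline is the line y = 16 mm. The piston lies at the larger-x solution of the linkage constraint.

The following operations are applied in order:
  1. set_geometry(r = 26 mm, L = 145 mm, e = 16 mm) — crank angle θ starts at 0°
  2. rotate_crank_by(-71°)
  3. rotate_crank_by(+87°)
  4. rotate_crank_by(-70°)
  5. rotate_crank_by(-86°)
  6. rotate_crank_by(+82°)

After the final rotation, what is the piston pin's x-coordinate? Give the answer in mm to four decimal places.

153.6966

set_geometry: r = 26 mm, L = 145 mm, e = 16 mm; θ ← 0°
rotate_crank_by(-71°): θ ← 0° -71° = -71°
rotate_crank_by(+87°): θ ← -71° +87° = 16°
rotate_crank_by(-70°): θ ← 16° -70° = -54°
rotate_crank_by(-86°): θ ← -54° -86° = -140°
rotate_crank_by(+82°): θ ← -140° +82° = -58°
crank pin P = (r cos θ, r sin θ) = (13.777901, -22.049251)
h = r sin θ − e = -22.049251 − 16 = -38.049251
x = r cos θ + √(L² − h²) = 13.777901 + √(21025.0 − 1447.7455) = 13.777901 + 139.918743 = 153.696643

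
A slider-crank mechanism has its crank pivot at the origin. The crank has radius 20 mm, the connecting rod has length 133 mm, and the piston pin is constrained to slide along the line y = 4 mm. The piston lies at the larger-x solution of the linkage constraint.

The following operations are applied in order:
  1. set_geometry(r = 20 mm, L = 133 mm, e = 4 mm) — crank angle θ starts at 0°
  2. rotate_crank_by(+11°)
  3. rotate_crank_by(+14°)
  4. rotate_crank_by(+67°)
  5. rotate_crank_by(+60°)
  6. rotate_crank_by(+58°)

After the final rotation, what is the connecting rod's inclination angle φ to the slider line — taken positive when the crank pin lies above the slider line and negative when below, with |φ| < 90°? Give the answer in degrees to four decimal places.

-6.0423

set_geometry: r = 20 mm, L = 133 mm, e = 4 mm; θ ← 0°
rotate_crank_by(+11°): θ ← 0° +11° = 11°
rotate_crank_by(+14°): θ ← 11° +14° = 25°
rotate_crank_by(+67°): θ ← 25° +67° = 92°
rotate_crank_by(+60°): θ ← 92° +60° = 152°
rotate_crank_by(+58°): θ ← 152° +58° = 210°
crank pin P = (r cos θ, r sin θ) = (-17.320508, -10.000000)
h = r sin θ − e = -10.000000 − 4 = -14.000000
sin φ = h / L = -14.000000 / 133 = -0.10526316
φ = arcsin(-0.10526316) = -6.042328°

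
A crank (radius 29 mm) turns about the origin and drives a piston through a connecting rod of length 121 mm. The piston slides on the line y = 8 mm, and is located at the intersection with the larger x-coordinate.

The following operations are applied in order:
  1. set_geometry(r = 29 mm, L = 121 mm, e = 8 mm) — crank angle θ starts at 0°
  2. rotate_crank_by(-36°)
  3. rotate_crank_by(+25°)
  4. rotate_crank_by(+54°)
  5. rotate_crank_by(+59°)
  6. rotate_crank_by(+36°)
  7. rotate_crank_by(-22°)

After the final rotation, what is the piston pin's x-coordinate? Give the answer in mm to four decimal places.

set_geometry: r = 29 mm, L = 121 mm, e = 8 mm; θ ← 0°
rotate_crank_by(-36°): θ ← 0° -36° = -36°
rotate_crank_by(+25°): θ ← -36° +25° = -11°
rotate_crank_by(+54°): θ ← -11° +54° = 43°
rotate_crank_by(+59°): θ ← 43° +59° = 102°
rotate_crank_by(+36°): θ ← 102° +36° = 138°
rotate_crank_by(-22°): θ ← 138° -22° = 116°
crank pin P = (r cos θ, r sin θ) = (-12.712763, 26.065027)
h = r sin θ − e = 26.065027 − 8 = 18.065027
x = r cos θ + √(L² − h²) = -12.712763 + √(14641.0 − 326.3452) = -12.712763 + 119.643866 = 106.931103

106.9311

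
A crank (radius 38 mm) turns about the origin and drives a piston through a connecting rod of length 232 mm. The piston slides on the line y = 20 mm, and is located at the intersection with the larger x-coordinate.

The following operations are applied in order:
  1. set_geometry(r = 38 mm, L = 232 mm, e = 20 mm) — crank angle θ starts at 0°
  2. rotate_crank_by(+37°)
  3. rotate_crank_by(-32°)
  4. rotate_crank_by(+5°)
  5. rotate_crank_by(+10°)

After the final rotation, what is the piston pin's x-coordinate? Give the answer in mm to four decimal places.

set_geometry: r = 38 mm, L = 232 mm, e = 20 mm; θ ← 0°
rotate_crank_by(+37°): θ ← 0° +37° = 37°
rotate_crank_by(-32°): θ ← 37° -32° = 5°
rotate_crank_by(+5°): θ ← 5° +5° = 10°
rotate_crank_by(+10°): θ ← 10° +10° = 20°
crank pin P = (r cos θ, r sin θ) = (35.708320, 12.996765)
h = r sin θ − e = 12.996765 − 20 = -7.003235
x = r cos θ + √(L² − h²) = 35.708320 + √(53824.0 − 49.0453) = 35.708320 + 231.894275 = 267.602594

267.6026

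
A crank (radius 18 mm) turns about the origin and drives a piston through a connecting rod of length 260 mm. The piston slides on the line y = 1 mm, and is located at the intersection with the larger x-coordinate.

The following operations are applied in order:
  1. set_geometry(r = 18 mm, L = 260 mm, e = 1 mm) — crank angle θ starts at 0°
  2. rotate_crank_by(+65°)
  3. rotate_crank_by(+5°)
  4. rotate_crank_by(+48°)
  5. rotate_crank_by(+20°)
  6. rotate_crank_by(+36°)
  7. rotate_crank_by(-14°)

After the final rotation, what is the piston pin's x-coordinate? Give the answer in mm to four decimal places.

set_geometry: r = 18 mm, L = 260 mm, e = 1 mm; θ ← 0°
rotate_crank_by(+65°): θ ← 0° +65° = 65°
rotate_crank_by(+5°): θ ← 65° +5° = 70°
rotate_crank_by(+48°): θ ← 70° +48° = 118°
rotate_crank_by(+20°): θ ← 118° +20° = 138°
rotate_crank_by(+36°): θ ← 138° +36° = 174°
rotate_crank_by(-14°): θ ← 174° -14° = 160°
crank pin P = (r cos θ, r sin θ) = (-16.914467, 6.156363)
h = r sin θ − e = 6.156363 − 1 = 5.156363
x = r cos θ + √(L² − h²) = -16.914467 + √(67600.0 − 26.5881) = -16.914467 + 259.948864 = 243.034397

243.0344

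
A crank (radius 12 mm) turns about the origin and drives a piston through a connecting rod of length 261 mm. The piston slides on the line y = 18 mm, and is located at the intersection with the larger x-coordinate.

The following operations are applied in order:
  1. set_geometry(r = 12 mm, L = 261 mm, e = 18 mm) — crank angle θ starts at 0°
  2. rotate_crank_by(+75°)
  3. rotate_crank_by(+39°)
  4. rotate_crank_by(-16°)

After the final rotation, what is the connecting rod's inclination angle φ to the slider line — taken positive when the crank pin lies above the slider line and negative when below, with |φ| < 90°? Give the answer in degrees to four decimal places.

set_geometry: r = 12 mm, L = 261 mm, e = 18 mm; θ ← 0°
rotate_crank_by(+75°): θ ← 0° +75° = 75°
rotate_crank_by(+39°): θ ← 75° +39° = 114°
rotate_crank_by(-16°): θ ← 114° -16° = 98°
crank pin P = (r cos θ, r sin θ) = (-1.670077, 11.883217)
h = r sin θ − e = 11.883217 − 18 = -6.116783
sin φ = h / L = -6.116783 / 261 = -0.02343595
φ = arcsin(-0.02343595) = -1.342904°

-1.3429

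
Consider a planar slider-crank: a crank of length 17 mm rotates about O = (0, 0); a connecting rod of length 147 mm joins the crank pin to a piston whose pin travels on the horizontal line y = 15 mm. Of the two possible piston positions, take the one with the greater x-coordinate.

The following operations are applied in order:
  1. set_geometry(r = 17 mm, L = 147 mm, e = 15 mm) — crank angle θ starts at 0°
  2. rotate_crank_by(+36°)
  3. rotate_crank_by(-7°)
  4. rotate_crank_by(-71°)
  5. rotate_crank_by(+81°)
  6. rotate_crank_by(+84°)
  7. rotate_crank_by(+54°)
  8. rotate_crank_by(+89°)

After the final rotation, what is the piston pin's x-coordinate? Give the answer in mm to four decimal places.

142.2981

set_geometry: r = 17 mm, L = 147 mm, e = 15 mm; θ ← 0°
rotate_crank_by(+36°): θ ← 0° +36° = 36°
rotate_crank_by(-7°): θ ← 36° -7° = 29°
rotate_crank_by(-71°): θ ← 29° -71° = -42°
rotate_crank_by(+81°): θ ← -42° +81° = 39°
rotate_crank_by(+84°): θ ← 39° +84° = 123°
rotate_crank_by(+54°): θ ← 123° +54° = 177°
rotate_crank_by(+89°): θ ← 177° +89° = 266°
crank pin P = (r cos θ, r sin θ) = (-1.185860, -16.958589)
h = r sin θ − e = -16.958589 − 15 = -31.958589
x = r cos θ + √(L² − h²) = -1.185860 + √(21609.0 − 1021.3514) = -1.185860 + 143.483966 = 142.298106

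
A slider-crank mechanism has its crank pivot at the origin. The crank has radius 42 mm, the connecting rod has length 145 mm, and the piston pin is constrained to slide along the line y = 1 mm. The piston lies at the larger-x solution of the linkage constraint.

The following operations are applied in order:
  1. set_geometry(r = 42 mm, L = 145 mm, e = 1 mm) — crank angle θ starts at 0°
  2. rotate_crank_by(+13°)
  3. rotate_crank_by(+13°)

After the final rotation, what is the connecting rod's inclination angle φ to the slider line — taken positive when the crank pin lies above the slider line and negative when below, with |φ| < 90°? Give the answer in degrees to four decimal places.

6.8967

set_geometry: r = 42 mm, L = 145 mm, e = 1 mm; θ ← 0°
rotate_crank_by(+13°): θ ← 0° +13° = 13°
rotate_crank_by(+13°): θ ← 13° +13° = 26°
crank pin P = (r cos θ, r sin θ) = (37.749350, 18.411588)
h = r sin θ − e = 18.411588 − 1 = 17.411588
sin φ = h / L = 17.411588 / 145 = 0.12007992
φ = arcsin(0.12007992) = 6.896715°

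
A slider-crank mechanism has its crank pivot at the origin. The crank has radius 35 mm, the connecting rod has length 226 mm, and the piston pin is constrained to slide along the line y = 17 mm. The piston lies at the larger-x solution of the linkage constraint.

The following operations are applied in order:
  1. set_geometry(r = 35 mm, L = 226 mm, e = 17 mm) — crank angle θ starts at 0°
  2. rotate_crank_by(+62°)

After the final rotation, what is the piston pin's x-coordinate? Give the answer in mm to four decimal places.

242.0034

set_geometry: r = 35 mm, L = 226 mm, e = 17 mm; θ ← 0°
rotate_crank_by(+62°): θ ← 0° +62° = 62°
crank pin P = (r cos θ, r sin θ) = (16.431505, 30.903166)
h = r sin θ − e = 30.903166 − 17 = 13.903166
x = r cos θ + √(L² − h²) = 16.431505 + √(51076.0 − 193.2980) = 16.431505 + 225.571944 = 242.003449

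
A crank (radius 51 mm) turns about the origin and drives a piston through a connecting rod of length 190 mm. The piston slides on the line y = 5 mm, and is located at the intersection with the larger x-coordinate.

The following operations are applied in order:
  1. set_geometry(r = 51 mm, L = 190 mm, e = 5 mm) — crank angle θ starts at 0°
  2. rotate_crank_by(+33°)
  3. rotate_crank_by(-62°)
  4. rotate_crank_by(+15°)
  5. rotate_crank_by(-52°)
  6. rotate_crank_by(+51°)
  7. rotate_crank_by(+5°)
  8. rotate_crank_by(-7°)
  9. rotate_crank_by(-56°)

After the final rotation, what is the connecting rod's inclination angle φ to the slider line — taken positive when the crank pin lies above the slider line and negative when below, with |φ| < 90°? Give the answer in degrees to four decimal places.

set_geometry: r = 51 mm, L = 190 mm, e = 5 mm; θ ← 0°
rotate_crank_by(+33°): θ ← 0° +33° = 33°
rotate_crank_by(-62°): θ ← 33° -62° = -29°
rotate_crank_by(+15°): θ ← -29° +15° = -14°
rotate_crank_by(-52°): θ ← -14° -52° = -66°
rotate_crank_by(+51°): θ ← -66° +51° = -15°
rotate_crank_by(+5°): θ ← -15° +5° = -10°
rotate_crank_by(-7°): θ ← -10° -7° = -17°
rotate_crank_by(-56°): θ ← -17° -56° = -73°
crank pin P = (r cos θ, r sin θ) = (14.910957, -48.771543)
h = r sin θ − e = -48.771543 − 5 = -53.771543
sin φ = h / L = -53.771543 / 190 = -0.28300812
φ = arcsin(-0.28300812) = -16.439821°

-16.4398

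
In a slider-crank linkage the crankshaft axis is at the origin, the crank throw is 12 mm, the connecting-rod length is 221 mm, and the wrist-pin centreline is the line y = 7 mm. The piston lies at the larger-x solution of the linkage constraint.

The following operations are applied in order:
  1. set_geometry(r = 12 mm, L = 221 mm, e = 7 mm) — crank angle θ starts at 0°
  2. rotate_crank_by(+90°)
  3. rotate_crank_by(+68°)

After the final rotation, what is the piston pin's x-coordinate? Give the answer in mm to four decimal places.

set_geometry: r = 12 mm, L = 221 mm, e = 7 mm; θ ← 0°
rotate_crank_by(+90°): θ ← 0° +90° = 90°
rotate_crank_by(+68°): θ ← 90° +68° = 158°
crank pin P = (r cos θ, r sin θ) = (-11.126206, 4.495279)
h = r sin θ − e = 4.495279 − 7 = -2.504721
x = r cos θ + √(L² − h²) = -11.126206 + √(48841.0 − 6.2736) = -11.126206 + 220.985806 = 209.859600

209.8596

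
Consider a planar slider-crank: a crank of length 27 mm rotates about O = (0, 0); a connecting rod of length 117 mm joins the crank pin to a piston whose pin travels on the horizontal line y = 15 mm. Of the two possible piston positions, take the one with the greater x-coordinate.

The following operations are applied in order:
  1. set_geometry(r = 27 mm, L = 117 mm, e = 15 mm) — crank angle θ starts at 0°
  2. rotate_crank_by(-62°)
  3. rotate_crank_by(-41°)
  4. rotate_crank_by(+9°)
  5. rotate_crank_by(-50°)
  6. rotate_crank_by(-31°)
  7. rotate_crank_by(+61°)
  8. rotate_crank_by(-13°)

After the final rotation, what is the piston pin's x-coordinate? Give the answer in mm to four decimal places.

94.8912

set_geometry: r = 27 mm, L = 117 mm, e = 15 mm; θ ← 0°
rotate_crank_by(-62°): θ ← 0° -62° = -62°
rotate_crank_by(-41°): θ ← -62° -41° = -103°
rotate_crank_by(+9°): θ ← -103° +9° = -94°
rotate_crank_by(-50°): θ ← -94° -50° = -144°
rotate_crank_by(-31°): θ ← -144° -31° = -175°
rotate_crank_by(+61°): θ ← -175° +61° = -114°
rotate_crank_by(-13°): θ ← -114° -13° = -127°
crank pin P = (r cos θ, r sin θ) = (-16.249006, -21.563159)
h = r sin θ − e = -21.563159 − 15 = -36.563159
x = r cos θ + √(L² − h²) = -16.249006 + √(13689.0 − 1336.8646) = -16.249006 + 111.140161 = 94.891156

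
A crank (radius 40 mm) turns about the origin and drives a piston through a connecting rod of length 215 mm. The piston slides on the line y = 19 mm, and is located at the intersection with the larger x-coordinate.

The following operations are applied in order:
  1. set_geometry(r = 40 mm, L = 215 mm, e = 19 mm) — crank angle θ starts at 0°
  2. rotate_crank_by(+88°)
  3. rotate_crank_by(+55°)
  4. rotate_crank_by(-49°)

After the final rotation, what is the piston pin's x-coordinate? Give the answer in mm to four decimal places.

set_geometry: r = 40 mm, L = 215 mm, e = 19 mm; θ ← 0°
rotate_crank_by(+88°): θ ← 0° +88° = 88°
rotate_crank_by(+55°): θ ← 88° +55° = 143°
rotate_crank_by(-49°): θ ← 143° -49° = 94°
crank pin P = (r cos θ, r sin θ) = (-2.790259, 39.902562)
h = r sin θ − e = 39.902562 − 19 = 20.902562
x = r cos θ + √(L² − h²) = -2.790259 + √(46225.0 − 436.9171) = -2.790259 + 213.981501 = 211.191242

211.1912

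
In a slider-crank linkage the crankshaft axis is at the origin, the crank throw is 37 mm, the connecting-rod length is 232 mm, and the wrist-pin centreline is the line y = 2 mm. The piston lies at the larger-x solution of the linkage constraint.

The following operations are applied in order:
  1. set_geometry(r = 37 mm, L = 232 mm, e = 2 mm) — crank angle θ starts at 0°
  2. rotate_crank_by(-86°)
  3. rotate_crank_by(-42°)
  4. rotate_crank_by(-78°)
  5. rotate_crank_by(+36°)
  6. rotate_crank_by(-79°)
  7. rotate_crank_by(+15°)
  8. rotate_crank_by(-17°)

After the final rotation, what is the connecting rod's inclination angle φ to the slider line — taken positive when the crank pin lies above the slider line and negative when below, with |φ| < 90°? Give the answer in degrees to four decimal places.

set_geometry: r = 37 mm, L = 232 mm, e = 2 mm; θ ← 0°
rotate_crank_by(-86°): θ ← 0° -86° = -86°
rotate_crank_by(-42°): θ ← -86° -42° = -128°
rotate_crank_by(-78°): θ ← -128° -78° = -206°
rotate_crank_by(+36°): θ ← -206° +36° = -170°
rotate_crank_by(-79°): θ ← -170° -79° = -249°
rotate_crank_by(+15°): θ ← -249° +15° = -234°
rotate_crank_by(-17°): θ ← -234° -17° = -251°
crank pin P = (r cos θ, r sin θ) = (-12.046022, 34.984187)
h = r sin θ − e = 34.984187 − 2 = 32.984187
sin φ = h / L = 32.984187 / 232 = 0.14217322
φ = arcsin(0.14217322) = 8.173621°

8.1736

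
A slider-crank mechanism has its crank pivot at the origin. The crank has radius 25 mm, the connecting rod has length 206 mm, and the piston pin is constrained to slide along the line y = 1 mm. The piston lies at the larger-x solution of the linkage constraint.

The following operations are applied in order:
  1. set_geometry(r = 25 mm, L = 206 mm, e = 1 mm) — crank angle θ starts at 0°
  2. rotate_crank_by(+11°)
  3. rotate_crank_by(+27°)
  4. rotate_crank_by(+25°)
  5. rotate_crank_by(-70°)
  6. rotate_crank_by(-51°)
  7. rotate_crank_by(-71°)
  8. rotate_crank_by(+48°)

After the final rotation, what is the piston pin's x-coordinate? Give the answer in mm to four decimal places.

208.3024

set_geometry: r = 25 mm, L = 206 mm, e = 1 mm; θ ← 0°
rotate_crank_by(+11°): θ ← 0° +11° = 11°
rotate_crank_by(+27°): θ ← 11° +27° = 38°
rotate_crank_by(+25°): θ ← 38° +25° = 63°
rotate_crank_by(-70°): θ ← 63° -70° = -7°
rotate_crank_by(-51°): θ ← -7° -51° = -58°
rotate_crank_by(-71°): θ ← -58° -71° = -129°
rotate_crank_by(+48°): θ ← -129° +48° = -81°
crank pin P = (r cos θ, r sin θ) = (3.910862, -24.692209)
h = r sin θ − e = -24.692209 − 1 = -25.692209
x = r cos θ + √(L² − h²) = 3.910862 + √(42436.0 − 660.0896) = 3.910862 + 204.391562 = 208.302423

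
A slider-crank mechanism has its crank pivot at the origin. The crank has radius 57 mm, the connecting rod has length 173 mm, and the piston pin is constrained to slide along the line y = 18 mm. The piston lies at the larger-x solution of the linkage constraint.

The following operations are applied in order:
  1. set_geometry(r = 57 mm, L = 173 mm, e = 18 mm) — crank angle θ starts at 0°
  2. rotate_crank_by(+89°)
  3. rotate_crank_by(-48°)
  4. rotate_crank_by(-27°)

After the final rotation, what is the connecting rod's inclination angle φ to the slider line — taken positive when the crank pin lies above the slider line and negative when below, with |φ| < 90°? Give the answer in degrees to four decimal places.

set_geometry: r = 57 mm, L = 173 mm, e = 18 mm; θ ← 0°
rotate_crank_by(+89°): θ ← 0° +89° = 89°
rotate_crank_by(-48°): θ ← 89° -48° = 41°
rotate_crank_by(-27°): θ ← 41° -27° = 14°
crank pin P = (r cos θ, r sin θ) = (55.306856, 13.789548)
h = r sin θ − e = 13.789548 − 18 = -4.210452
sin φ = h / L = -4.210452 / 173 = -0.02433787
φ = arcsin(-0.02433787) = -1.394595°

-1.3946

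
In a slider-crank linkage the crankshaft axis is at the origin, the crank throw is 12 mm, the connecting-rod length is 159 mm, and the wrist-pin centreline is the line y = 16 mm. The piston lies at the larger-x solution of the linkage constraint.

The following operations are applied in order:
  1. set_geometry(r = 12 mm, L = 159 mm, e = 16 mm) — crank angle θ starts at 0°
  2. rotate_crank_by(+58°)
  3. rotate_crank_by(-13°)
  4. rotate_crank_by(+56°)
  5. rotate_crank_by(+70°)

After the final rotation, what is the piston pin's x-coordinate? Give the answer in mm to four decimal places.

set_geometry: r = 12 mm, L = 159 mm, e = 16 mm; θ ← 0°
rotate_crank_by(+58°): θ ← 0° +58° = 58°
rotate_crank_by(-13°): θ ← 58° -13° = 45°
rotate_crank_by(+56°): θ ← 45° +56° = 101°
rotate_crank_by(+70°): θ ← 101° +70° = 171°
crank pin P = (r cos θ, r sin θ) = (-11.852260, 1.877214)
h = r sin θ − e = 1.877214 − 16 = -14.122786
x = r cos θ + √(L² − h²) = -11.852260 + √(25281.0 − 199.4531) = -11.852260 + 158.371547 = 146.519287

146.5193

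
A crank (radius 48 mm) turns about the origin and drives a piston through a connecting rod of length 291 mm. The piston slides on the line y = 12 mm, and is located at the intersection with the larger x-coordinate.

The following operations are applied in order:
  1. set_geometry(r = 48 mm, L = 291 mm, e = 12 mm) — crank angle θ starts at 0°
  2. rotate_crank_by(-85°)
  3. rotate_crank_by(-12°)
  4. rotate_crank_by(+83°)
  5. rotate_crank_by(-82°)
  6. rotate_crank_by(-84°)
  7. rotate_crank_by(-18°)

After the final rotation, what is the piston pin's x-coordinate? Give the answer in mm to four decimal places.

245.3355

set_geometry: r = 48 mm, L = 291 mm, e = 12 mm; θ ← 0°
rotate_crank_by(-85°): θ ← 0° -85° = -85°
rotate_crank_by(-12°): θ ← -85° -12° = -97°
rotate_crank_by(+83°): θ ← -97° +83° = -14°
rotate_crank_by(-82°): θ ← -14° -82° = -96°
rotate_crank_by(-84°): θ ← -96° -84° = -180°
rotate_crank_by(-18°): θ ← -180° -18° = -198°
crank pin P = (r cos θ, r sin θ) = (-45.650713, 14.832816)
h = r sin θ − e = 14.832816 − 12 = 2.832816
x = r cos θ + √(L² − h²) = -45.650713 + √(84681.0 − 8.0248) = -45.650713 + 290.986211 = 245.335498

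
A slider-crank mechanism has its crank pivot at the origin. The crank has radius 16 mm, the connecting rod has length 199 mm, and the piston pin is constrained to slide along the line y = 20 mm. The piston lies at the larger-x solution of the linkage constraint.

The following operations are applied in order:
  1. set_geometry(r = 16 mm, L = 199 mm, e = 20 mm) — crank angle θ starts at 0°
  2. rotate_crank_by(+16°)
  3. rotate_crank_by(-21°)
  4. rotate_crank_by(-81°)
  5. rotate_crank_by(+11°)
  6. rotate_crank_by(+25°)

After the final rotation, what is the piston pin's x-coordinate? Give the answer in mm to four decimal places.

set_geometry: r = 16 mm, L = 199 mm, e = 20 mm; θ ← 0°
rotate_crank_by(+16°): θ ← 0° +16° = 16°
rotate_crank_by(-21°): θ ← 16° -21° = -5°
rotate_crank_by(-81°): θ ← -5° -81° = -86°
rotate_crank_by(+11°): θ ← -86° +11° = -75°
rotate_crank_by(+25°): θ ← -75° +25° = -50°
crank pin P = (r cos θ, r sin θ) = (10.284602, -12.256711)
h = r sin θ − e = -12.256711 − 20 = -32.256711
x = r cos θ + √(L² − h²) = 10.284602 + √(39601.0 − 1040.4954) = 10.284602 + 196.368288 = 206.652890

206.6529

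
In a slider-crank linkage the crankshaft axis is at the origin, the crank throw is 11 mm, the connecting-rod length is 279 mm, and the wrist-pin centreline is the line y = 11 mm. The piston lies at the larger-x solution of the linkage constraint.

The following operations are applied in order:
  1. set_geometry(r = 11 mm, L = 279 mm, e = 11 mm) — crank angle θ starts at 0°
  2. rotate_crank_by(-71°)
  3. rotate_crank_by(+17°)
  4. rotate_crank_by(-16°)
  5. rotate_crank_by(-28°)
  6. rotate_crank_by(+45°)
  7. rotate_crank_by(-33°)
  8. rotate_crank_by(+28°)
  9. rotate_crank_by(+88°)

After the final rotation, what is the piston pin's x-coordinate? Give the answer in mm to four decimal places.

set_geometry: r = 11 mm, L = 279 mm, e = 11 mm; θ ← 0°
rotate_crank_by(-71°): θ ← 0° -71° = -71°
rotate_crank_by(+17°): θ ← -71° +17° = -54°
rotate_crank_by(-16°): θ ← -54° -16° = -70°
rotate_crank_by(-28°): θ ← -70° -28° = -98°
rotate_crank_by(+45°): θ ← -98° +45° = -53°
rotate_crank_by(-33°): θ ← -53° -33° = -86°
rotate_crank_by(+28°): θ ← -86° +28° = -58°
rotate_crank_by(+88°): θ ← -58° +88° = 30°
crank pin P = (r cos θ, r sin θ) = (9.526279, 5.500000)
h = r sin θ − e = 5.500000 − 11 = -5.500000
x = r cos θ + √(L² − h²) = 9.526279 + √(77841.0 − 30.2500) = 9.526279 + 278.945783 = 288.472063

288.4721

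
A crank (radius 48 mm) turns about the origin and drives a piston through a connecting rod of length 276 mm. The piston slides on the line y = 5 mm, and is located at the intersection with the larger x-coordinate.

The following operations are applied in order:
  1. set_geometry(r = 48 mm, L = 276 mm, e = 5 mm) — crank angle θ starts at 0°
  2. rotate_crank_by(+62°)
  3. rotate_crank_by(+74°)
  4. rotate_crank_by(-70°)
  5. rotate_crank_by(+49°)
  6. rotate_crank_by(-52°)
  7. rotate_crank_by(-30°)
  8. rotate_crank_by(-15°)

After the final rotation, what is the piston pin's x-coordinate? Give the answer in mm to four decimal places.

set_geometry: r = 48 mm, L = 276 mm, e = 5 mm; θ ← 0°
rotate_crank_by(+62°): θ ← 0° +62° = 62°
rotate_crank_by(+74°): θ ← 62° +74° = 136°
rotate_crank_by(-70°): θ ← 136° -70° = 66°
rotate_crank_by(+49°): θ ← 66° +49° = 115°
rotate_crank_by(-52°): θ ← 115° -52° = 63°
rotate_crank_by(-30°): θ ← 63° -30° = 33°
rotate_crank_by(-15°): θ ← 33° -15° = 18°
crank pin P = (r cos θ, r sin θ) = (45.650713, 14.832816)
h = r sin θ − e = 14.832816 − 5 = 9.832816
x = r cos θ + √(L² − h²) = 45.650713 + √(76176.0 − 96.6843) = 45.650713 + 275.824792 = 321.475505

321.4755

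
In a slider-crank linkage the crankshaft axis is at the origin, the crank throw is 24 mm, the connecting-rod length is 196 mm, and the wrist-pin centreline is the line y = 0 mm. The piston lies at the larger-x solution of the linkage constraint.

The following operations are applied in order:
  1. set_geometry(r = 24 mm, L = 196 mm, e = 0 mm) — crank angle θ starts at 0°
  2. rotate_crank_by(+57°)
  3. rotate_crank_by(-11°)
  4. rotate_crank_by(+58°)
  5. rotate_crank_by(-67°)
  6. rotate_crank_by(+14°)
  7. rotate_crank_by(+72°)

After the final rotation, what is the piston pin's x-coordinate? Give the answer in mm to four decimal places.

181.8924

set_geometry: r = 24 mm, L = 196 mm, e = 0 mm; θ ← 0°
rotate_crank_by(+57°): θ ← 0° +57° = 57°
rotate_crank_by(-11°): θ ← 57° -11° = 46°
rotate_crank_by(+58°): θ ← 46° +58° = 104°
rotate_crank_by(-67°): θ ← 104° -67° = 37°
rotate_crank_by(+14°): θ ← 37° +14° = 51°
rotate_crank_by(+72°): θ ← 51° +72° = 123°
crank pin P = (r cos θ, r sin θ) = (-13.071337, 20.128094)
h = r sin θ − e = 20.128094 − 0 = 20.128094
x = r cos θ + √(L² − h²) = -13.071337 + √(38416.0 − 405.1402) = -13.071337 + 194.963740 = 181.892403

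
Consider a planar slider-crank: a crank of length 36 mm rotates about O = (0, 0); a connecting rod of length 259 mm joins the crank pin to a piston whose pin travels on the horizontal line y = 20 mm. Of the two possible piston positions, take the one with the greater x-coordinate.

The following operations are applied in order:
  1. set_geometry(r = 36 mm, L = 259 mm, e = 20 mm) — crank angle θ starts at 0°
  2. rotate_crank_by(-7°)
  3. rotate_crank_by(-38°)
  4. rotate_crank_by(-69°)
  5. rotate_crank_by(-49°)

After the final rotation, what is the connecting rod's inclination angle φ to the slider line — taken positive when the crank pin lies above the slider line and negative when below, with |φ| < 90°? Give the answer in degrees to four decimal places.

-6.7685

set_geometry: r = 36 mm, L = 259 mm, e = 20 mm; θ ← 0°
rotate_crank_by(-7°): θ ← 0° -7° = -7°
rotate_crank_by(-38°): θ ← -7° -38° = -45°
rotate_crank_by(-69°): θ ← -45° -69° = -114°
rotate_crank_by(-49°): θ ← -114° -49° = -163°
crank pin P = (r cos θ, r sin θ) = (-34.426971, -10.525381)
h = r sin θ − e = -10.525381 − 20 = -30.525381
sin φ = h / L = -30.525381 / 259 = -0.11785862
φ = arcsin(-0.11785862) = -6.768533°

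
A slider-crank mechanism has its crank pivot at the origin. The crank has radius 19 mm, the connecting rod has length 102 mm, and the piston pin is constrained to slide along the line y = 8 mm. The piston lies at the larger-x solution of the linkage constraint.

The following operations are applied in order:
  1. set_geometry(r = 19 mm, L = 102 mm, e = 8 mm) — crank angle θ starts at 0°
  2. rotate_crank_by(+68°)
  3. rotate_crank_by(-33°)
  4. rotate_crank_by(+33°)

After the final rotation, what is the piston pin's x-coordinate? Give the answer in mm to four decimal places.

108.6632

set_geometry: r = 19 mm, L = 102 mm, e = 8 mm; θ ← 0°
rotate_crank_by(+68°): θ ← 0° +68° = 68°
rotate_crank_by(-33°): θ ← 68° -33° = 35°
rotate_crank_by(+33°): θ ← 35° +33° = 68°
crank pin P = (r cos θ, r sin θ) = (7.117525, 17.616493)
h = r sin θ − e = 17.616493 − 8 = 9.616493
x = r cos θ + √(L² − h²) = 7.117525 + √(10404.0 − 92.4769) = 7.117525 + 101.545670 = 108.663195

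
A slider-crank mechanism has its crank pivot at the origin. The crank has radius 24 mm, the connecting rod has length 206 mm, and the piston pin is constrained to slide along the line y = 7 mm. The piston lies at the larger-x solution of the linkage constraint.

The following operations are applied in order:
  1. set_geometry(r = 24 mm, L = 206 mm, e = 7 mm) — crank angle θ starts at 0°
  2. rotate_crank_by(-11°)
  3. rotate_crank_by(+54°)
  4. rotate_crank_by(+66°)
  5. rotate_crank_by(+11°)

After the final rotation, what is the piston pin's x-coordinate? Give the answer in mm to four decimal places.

193.5383

set_geometry: r = 24 mm, L = 206 mm, e = 7 mm; θ ← 0°
rotate_crank_by(-11°): θ ← 0° -11° = -11°
rotate_crank_by(+54°): θ ← -11° +54° = 43°
rotate_crank_by(+66°): θ ← 43° +66° = 109°
rotate_crank_by(+11°): θ ← 109° +11° = 120°
crank pin P = (r cos θ, r sin θ) = (-12.000000, 20.784610)
h = r sin θ − e = 20.784610 − 7 = 13.784610
x = r cos θ + √(L² − h²) = -12.000000 + √(42436.0 − 190.0155) = -12.000000 + 205.538280 = 193.538280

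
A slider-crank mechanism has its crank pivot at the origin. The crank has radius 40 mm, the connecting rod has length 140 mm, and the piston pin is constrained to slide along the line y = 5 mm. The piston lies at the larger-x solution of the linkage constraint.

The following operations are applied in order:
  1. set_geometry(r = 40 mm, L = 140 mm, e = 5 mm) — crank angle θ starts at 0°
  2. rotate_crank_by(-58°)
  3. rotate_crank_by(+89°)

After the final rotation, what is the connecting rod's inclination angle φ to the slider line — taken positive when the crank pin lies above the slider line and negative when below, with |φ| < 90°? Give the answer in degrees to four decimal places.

6.3983

set_geometry: r = 40 mm, L = 140 mm, e = 5 mm; θ ← 0°
rotate_crank_by(-58°): θ ← 0° -58° = -58°
rotate_crank_by(+89°): θ ← -58° +89° = 31°
crank pin P = (r cos θ, r sin θ) = (34.286692, 20.601523)
h = r sin θ − e = 20.601523 − 5 = 15.601523
sin φ = h / L = 15.601523 / 140 = 0.11143945
φ = arcsin(0.11143945) = 6.398300°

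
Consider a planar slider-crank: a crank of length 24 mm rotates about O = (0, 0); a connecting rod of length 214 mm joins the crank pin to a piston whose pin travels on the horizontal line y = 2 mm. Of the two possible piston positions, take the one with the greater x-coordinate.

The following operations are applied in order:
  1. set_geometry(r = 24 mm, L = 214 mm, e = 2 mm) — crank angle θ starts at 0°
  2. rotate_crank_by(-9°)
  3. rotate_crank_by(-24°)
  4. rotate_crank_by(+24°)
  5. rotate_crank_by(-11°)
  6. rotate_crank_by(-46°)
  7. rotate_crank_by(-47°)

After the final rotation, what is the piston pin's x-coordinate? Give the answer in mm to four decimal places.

203.2620

set_geometry: r = 24 mm, L = 214 mm, e = 2 mm; θ ← 0°
rotate_crank_by(-9°): θ ← 0° -9° = -9°
rotate_crank_by(-24°): θ ← -9° -24° = -33°
rotate_crank_by(+24°): θ ← -33° +24° = -9°
rotate_crank_by(-11°): θ ← -9° -11° = -20°
rotate_crank_by(-46°): θ ← -20° -46° = -66°
rotate_crank_by(-47°): θ ← -66° -47° = -113°
crank pin P = (r cos θ, r sin θ) = (-9.377547, -22.092116)
h = r sin θ − e = -22.092116 − 2 = -24.092116
x = r cos θ + √(L² − h²) = -9.377547 + √(45796.0 − 580.4301) = -9.377547 + 212.639530 = 203.261983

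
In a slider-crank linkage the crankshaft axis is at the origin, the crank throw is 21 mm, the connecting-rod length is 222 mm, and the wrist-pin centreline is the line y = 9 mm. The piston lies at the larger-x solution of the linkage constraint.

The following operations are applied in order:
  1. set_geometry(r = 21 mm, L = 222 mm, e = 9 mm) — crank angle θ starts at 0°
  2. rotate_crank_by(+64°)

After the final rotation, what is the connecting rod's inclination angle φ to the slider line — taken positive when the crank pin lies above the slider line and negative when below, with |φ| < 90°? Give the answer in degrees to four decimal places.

set_geometry: r = 21 mm, L = 222 mm, e = 9 mm; θ ← 0°
rotate_crank_by(+64°): θ ← 0° +64° = 64°
crank pin P = (r cos θ, r sin θ) = (9.205794, 18.874675)
h = r sin θ − e = 18.874675 − 9 = 9.874675
sin φ = h / L = 9.874675 / 222 = 0.04448052
φ = arcsin(0.04448052) = 2.549387°

2.5494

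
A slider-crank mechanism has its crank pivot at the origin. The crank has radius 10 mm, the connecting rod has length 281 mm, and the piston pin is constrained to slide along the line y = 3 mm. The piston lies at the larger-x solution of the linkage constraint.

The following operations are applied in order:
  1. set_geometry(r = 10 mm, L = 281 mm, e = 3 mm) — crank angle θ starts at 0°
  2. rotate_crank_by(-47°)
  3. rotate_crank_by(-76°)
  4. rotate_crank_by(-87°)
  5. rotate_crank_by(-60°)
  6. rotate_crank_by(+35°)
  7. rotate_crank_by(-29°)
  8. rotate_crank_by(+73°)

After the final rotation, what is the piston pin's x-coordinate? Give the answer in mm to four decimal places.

set_geometry: r = 10 mm, L = 281 mm, e = 3 mm; θ ← 0°
rotate_crank_by(-47°): θ ← 0° -47° = -47°
rotate_crank_by(-76°): θ ← -47° -76° = -123°
rotate_crank_by(-87°): θ ← -123° -87° = -210°
rotate_crank_by(-60°): θ ← -210° -60° = -270°
rotate_crank_by(+35°): θ ← -270° +35° = -235°
rotate_crank_by(-29°): θ ← -235° -29° = -264°
rotate_crank_by(+73°): θ ← -264° +73° = -191°
crank pin P = (r cos θ, r sin θ) = (-9.816272, 1.908090)
h = r sin θ − e = 1.908090 − 3 = -1.091910
x = r cos θ + √(L² − h²) = -9.816272 + √(78961.0 − 1.1923) = -9.816272 + 280.997879 = 271.181607

271.1816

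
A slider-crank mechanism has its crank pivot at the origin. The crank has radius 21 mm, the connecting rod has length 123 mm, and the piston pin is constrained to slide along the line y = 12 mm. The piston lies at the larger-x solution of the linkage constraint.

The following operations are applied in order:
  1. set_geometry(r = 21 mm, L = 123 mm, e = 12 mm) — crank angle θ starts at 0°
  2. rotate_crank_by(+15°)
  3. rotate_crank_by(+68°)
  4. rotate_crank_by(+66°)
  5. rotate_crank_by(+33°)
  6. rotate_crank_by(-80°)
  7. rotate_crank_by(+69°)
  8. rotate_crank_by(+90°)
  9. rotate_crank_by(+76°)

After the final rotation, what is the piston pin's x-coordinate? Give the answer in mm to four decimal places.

140.6597

set_geometry: r = 21 mm, L = 123 mm, e = 12 mm; θ ← 0°
rotate_crank_by(+15°): θ ← 0° +15° = 15°
rotate_crank_by(+68°): θ ← 15° +68° = 83°
rotate_crank_by(+66°): θ ← 83° +66° = 149°
rotate_crank_by(+33°): θ ← 149° +33° = 182°
rotate_crank_by(-80°): θ ← 182° -80° = 102°
rotate_crank_by(+69°): θ ← 102° +69° = 171°
rotate_crank_by(+90°): θ ← 171° +90° = 261°
rotate_crank_by(+76°): θ ← 261° +76° = 337°
crank pin P = (r cos θ, r sin θ) = (19.330602, -8.205354)
h = r sin θ − e = -8.205354 − 12 = -20.205354
x = r cos θ + √(L² − h²) = 19.330602 + √(15129.0 − 408.2563) = 19.330602 + 121.329072 = 140.659674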